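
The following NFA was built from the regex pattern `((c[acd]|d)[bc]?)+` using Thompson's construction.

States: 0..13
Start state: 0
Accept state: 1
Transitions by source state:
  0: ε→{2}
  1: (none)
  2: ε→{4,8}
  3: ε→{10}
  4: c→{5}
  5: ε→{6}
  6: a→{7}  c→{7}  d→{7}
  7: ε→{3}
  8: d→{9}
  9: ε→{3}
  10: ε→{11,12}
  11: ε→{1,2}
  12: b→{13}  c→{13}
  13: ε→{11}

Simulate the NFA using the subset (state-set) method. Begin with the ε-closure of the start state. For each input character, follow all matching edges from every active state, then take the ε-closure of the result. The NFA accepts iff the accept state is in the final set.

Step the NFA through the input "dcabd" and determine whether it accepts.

Answer: ACCEPT

Trace:
initial (ε-close {0}): {0,2,4,8}
'd' @ 1: {1,2,3,4,8,9,10,11,12}  [accepting]
'c' @ 2: {1,2,4,5,6,8,11,13}  [accepting]
'a' @ 3: {1,2,3,4,7,8,10,11,12}  [accepting]
'b' @ 4: {1,2,4,8,11,13}  [accepting]
'd' @ 5: {1,2,3,4,8,9,10,11,12}  [accepting]
end set {1,2,3,4,8,9,10,11,12} — state 1 in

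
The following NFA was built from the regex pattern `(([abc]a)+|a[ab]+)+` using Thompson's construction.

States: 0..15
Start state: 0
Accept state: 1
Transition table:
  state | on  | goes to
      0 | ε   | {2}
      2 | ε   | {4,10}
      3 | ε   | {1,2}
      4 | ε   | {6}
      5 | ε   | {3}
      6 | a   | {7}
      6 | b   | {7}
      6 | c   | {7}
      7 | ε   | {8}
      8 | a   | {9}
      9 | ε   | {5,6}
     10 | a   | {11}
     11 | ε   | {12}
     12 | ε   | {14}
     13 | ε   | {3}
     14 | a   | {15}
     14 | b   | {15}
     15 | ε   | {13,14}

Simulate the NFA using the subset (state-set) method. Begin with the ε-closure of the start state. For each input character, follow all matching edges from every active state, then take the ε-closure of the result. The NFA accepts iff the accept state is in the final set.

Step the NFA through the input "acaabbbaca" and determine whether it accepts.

Answer: REJECT

Trace:
initial (ε-close {0}): {0,2,4,6,10}
'a' @ 1: {7,8,11,12,14}
'c' @ 2: {}  — dead — no transitions
rest 'aabbbaca' ignored (set empty)
after full input: {}  (accept=1 not in)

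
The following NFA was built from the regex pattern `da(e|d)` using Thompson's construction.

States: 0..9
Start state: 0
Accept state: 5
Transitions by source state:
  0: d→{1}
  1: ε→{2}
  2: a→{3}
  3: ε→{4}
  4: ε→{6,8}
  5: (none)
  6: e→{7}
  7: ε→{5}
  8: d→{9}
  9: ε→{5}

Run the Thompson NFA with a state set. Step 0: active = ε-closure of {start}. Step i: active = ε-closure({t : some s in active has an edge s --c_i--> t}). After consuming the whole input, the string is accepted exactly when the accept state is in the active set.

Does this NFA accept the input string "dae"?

Answer: ACCEPT

Trace:
start: ε-closure({0}) = {0}
'd' @ 1: {1,2}
'a' @ 2: {3,4,6,8}
'e' @ 3: {5,7}  [accepting]
final: {5,7}; accept 5 in set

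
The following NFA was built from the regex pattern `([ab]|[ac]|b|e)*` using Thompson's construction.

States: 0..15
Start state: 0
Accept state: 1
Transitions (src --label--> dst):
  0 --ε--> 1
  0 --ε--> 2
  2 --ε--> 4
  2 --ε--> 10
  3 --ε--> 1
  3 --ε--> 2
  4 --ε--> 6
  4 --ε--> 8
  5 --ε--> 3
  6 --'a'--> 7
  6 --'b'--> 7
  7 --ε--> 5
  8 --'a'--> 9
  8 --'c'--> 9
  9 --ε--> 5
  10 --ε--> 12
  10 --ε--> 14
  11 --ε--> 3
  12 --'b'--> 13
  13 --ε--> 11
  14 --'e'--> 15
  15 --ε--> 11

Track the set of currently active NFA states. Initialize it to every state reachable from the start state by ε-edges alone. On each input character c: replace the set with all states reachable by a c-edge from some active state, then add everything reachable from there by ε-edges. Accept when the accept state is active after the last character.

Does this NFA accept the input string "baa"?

start: ε-closure({0}) = {0,1,2,4,6,8,10,12,14}
'b' @ 1: {1,2,3,4,5,6,7,8,10,11,12,13,14}  ✓accept
'a' @ 2: {1,2,3,4,5,6,7,8,9,10,12,14}  ✓accept
'a' @ 3: {1,2,3,4,5,6,7,8,9,10,12,14}  ✓accept
after full input: {1,2,3,4,5,6,7,8,9,10,12,14}  (accept=1 in)

Answer: ACCEPT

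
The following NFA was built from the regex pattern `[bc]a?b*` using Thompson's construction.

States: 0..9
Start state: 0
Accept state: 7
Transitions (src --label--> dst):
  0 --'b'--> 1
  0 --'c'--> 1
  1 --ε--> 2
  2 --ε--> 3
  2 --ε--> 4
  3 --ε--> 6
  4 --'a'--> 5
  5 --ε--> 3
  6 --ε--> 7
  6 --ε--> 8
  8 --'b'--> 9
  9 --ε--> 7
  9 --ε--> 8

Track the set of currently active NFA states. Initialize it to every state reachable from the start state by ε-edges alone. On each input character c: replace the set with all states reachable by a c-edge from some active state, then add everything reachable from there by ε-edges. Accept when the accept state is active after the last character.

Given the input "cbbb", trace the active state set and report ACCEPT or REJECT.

start: ε-closure({0}) = {0}
'c' @ 1: {1,2,3,4,6,7,8}  [accepting]
'b' @ 2: {7,8,9}  [accepting]
'b' @ 3: {7,8,9}  [accepting]
'b' @ 4: {7,8,9}  [accepting]
final: {7,8,9}; accept 7 in set

Answer: ACCEPT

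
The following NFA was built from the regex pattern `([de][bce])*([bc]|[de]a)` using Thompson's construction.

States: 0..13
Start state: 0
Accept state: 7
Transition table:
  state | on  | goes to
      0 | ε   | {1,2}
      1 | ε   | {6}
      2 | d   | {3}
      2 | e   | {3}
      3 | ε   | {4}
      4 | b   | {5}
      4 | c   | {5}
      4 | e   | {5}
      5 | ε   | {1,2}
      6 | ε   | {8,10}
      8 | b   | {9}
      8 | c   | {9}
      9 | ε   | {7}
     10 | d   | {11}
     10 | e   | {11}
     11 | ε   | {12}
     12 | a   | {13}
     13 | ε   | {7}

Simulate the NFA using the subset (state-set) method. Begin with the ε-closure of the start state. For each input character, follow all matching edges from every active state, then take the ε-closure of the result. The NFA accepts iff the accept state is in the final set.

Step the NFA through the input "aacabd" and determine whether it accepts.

initial (ε-close {0}): {0,1,2,6,8,10}
'a' @ 1: {}  — dead — no transitions
rest 'acabd' ignored (set empty)
after full input: {}  (accept=7 not in)

Answer: REJECT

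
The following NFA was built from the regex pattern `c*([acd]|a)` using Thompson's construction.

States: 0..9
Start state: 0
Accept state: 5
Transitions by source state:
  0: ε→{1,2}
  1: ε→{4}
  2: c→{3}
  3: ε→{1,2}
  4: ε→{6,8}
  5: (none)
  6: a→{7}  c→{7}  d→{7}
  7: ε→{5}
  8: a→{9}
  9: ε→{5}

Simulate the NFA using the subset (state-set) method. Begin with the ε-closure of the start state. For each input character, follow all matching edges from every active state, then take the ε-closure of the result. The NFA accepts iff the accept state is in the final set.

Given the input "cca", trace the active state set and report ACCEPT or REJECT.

start: ε-closure({0}) = {0,1,2,4,6,8}
'c' @ 1: {1,2,3,4,5,6,7,8}  (accept∈set)
'c' @ 2: {1,2,3,4,5,6,7,8}  (accept∈set)
'a' @ 3: {5,7,9}  (accept∈set)
end set {5,7,9} — state 5 in

Answer: ACCEPT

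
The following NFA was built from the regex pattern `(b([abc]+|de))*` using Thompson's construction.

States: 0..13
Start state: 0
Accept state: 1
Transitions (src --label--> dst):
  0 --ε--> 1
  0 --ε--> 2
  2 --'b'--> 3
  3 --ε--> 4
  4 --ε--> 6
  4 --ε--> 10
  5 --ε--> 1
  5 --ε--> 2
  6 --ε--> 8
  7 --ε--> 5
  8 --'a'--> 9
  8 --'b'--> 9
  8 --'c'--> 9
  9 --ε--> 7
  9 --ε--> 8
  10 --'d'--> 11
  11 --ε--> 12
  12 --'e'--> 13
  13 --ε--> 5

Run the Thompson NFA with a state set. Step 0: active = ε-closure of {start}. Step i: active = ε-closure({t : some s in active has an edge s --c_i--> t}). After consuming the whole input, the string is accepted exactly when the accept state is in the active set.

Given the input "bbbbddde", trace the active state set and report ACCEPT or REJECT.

start: ε-closure({0}) = {0,1,2}
'b' @ 1: {3,4,6,8,10}
'b' @ 2: {1,2,5,7,8,9}  (accept∈set)
'b' @ 3: {1,2,3,4,5,6,7,8,9,10}  (accept∈set)
'b' @ 4: {1,2,3,4,5,6,7,8,9,10}  (accept∈set)
'd' @ 5: {11,12}
'd' @ 6: {}  — dead — no transitions
rest 'de' ignored (set empty)
end set {} — state 1 not in

Answer: REJECT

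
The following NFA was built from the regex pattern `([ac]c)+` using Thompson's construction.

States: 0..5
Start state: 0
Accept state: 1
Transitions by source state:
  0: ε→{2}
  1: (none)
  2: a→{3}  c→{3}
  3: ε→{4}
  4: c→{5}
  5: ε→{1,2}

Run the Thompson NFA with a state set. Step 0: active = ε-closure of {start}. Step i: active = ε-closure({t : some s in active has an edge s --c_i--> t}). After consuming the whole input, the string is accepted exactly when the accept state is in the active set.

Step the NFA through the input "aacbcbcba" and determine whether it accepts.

S₀ = ε-closure({0}) = {0,2}
'a' @ 1: {3,4}
'a' @ 2: {}  — no active states
rest 'cbcbcba' ignored (set empty)
after full input: {}  (accept=1 not in)

Answer: REJECT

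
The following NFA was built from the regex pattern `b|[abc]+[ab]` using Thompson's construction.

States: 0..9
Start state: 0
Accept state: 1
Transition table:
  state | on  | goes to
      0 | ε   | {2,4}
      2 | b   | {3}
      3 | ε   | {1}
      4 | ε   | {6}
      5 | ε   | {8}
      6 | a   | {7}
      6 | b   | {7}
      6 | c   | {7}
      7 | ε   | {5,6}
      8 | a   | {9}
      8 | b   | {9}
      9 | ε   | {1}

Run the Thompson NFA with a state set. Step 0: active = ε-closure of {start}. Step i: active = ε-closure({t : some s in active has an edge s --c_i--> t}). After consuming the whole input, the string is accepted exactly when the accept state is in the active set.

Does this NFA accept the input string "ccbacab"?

Answer: ACCEPT

Derivation:
start: ε-closure({0}) = {0,2,4,6}
'c' @ 1: {5,6,7,8}
'c' @ 2: {5,6,7,8}
'b' @ 3: {1,5,6,7,8,9}  (accept∈set)
'a' @ 4: {1,5,6,7,8,9}  (accept∈set)
'c' @ 5: {5,6,7,8}
'a' @ 6: {1,5,6,7,8,9}  (accept∈set)
'b' @ 7: {1,5,6,7,8,9}  (accept∈set)
end set {1,5,6,7,8,9} — state 1 in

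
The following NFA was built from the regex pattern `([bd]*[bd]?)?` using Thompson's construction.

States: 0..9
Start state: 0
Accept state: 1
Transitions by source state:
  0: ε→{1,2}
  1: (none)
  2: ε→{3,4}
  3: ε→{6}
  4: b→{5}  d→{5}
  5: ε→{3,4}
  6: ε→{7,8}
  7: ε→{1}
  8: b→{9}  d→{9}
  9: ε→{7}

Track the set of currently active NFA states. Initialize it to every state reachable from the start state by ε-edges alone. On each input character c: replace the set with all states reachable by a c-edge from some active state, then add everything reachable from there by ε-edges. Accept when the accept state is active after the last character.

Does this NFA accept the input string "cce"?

S₀ = ε-closure({0}) = {0,1,2,3,4,6,7,8}
'c' @ 1: {}  — state set empty
rest 'ce' ignored (set empty)
end set {} — state 1 not in

Answer: REJECT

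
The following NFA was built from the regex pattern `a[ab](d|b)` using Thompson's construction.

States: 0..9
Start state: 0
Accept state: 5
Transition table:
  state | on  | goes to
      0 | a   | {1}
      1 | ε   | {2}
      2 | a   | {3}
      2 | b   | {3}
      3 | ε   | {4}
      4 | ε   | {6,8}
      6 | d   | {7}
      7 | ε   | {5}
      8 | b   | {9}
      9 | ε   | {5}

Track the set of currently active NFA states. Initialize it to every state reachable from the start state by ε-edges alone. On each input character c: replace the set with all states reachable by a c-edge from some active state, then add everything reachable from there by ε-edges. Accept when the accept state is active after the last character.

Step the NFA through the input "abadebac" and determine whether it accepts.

Answer: REJECT

Trace:
initial (ε-close {0}): {0}
'a' @ 1: {1,2}
'b' @ 2: {3,4,6,8}
'a' @ 3: {}  — dead — no transitions
rest 'debac' ignored (set empty)
after full input: {}  (accept=5 not in)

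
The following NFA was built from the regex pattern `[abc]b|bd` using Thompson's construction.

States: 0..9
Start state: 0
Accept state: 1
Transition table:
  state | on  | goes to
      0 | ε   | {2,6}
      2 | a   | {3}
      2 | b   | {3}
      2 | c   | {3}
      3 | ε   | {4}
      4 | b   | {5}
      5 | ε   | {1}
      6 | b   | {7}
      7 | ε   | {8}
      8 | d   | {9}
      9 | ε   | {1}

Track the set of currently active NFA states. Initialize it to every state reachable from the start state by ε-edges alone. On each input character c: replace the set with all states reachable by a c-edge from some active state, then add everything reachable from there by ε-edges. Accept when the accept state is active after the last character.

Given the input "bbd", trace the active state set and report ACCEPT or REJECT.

Answer: REJECT

Trace:
S₀ = ε-closure({0}) = {0,2,6}
'b' @ 1: {3,4,7,8}
'b' @ 2: {1,5}  (accept∈set)
'd' @ 3: {}  — dead — no transitions
after full input: {}  (accept=1 not in)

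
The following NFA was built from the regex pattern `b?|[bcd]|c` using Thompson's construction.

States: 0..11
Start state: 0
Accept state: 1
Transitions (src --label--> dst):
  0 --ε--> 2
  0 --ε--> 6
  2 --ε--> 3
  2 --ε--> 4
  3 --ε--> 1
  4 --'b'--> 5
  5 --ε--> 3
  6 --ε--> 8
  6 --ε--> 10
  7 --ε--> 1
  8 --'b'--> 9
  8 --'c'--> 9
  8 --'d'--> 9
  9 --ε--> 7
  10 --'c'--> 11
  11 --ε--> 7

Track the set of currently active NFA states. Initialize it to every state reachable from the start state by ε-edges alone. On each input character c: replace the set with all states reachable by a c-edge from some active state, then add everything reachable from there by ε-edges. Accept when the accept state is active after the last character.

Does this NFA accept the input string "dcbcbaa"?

Answer: REJECT

Derivation:
start: ε-closure({0}) = {0,1,2,3,4,6,8,10}
'd' @ 1: {1,7,9}  ✓accept
'c' @ 2: {}  — state set empty
rest 'bcbaa' ignored (set empty)
end set {} — state 1 not in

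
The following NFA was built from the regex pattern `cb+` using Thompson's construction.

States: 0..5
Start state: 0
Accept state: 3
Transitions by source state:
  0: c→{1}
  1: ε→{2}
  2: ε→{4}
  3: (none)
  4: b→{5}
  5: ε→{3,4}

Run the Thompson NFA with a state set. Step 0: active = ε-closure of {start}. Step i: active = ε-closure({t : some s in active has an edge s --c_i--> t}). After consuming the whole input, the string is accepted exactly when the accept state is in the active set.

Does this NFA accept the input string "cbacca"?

Answer: REJECT

Derivation:
start: ε-closure({0}) = {0}
'c' @ 1: {1,2,4}
'b' @ 2: {3,4,5}  ✓accept
'a' @ 3: {}  — dead — no transitions
rest 'cca' ignored (set empty)
after full input: {}  (accept=3 not in)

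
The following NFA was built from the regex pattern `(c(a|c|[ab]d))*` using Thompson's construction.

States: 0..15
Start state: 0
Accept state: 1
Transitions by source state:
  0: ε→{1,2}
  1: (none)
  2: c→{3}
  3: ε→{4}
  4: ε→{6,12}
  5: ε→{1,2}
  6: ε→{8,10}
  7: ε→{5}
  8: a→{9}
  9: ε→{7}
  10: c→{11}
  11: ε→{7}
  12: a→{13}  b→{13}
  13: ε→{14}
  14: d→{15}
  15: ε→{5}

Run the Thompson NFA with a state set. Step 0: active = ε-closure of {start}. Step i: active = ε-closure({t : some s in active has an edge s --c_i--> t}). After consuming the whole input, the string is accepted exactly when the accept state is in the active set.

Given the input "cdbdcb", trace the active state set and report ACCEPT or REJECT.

Answer: REJECT

Steps:
S₀ = ε-closure({0}) = {0,1,2}
'c' @ 1: {3,4,6,8,10,12}
'd' @ 2: {}  — no active states
rest 'bdcb' ignored (set empty)
final: {}; accept 1 not in set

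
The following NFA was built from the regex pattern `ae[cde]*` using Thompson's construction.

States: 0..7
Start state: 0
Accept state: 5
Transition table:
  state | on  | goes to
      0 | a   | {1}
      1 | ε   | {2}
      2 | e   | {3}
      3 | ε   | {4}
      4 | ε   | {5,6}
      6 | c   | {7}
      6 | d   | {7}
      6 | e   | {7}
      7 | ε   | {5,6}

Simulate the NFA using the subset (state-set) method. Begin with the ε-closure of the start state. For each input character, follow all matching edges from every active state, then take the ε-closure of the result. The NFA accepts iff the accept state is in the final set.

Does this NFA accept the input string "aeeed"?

start: ε-closure({0}) = {0}
'a' @ 1: {1,2}
'e' @ 2: {3,4,5,6}  [accepting]
'e' @ 3: {5,6,7}  [accepting]
'e' @ 4: {5,6,7}  [accepting]
'd' @ 5: {5,6,7}  [accepting]
end set {5,6,7} — state 5 in

Answer: ACCEPT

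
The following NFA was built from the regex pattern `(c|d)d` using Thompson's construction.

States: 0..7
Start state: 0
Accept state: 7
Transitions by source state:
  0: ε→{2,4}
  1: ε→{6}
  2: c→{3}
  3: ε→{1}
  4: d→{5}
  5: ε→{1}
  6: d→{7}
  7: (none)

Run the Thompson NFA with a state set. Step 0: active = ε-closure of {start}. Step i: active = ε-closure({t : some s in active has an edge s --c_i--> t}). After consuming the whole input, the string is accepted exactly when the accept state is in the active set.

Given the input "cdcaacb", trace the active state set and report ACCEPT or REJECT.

start: ε-closure({0}) = {0,2,4}
'c' @ 1: {1,3,6}
'd' @ 2: {7}  [accepting]
'c' @ 3: {}  — dead — no transitions
rest 'aacb' ignored (set empty)
after full input: {}  (accept=7 not in)

Answer: REJECT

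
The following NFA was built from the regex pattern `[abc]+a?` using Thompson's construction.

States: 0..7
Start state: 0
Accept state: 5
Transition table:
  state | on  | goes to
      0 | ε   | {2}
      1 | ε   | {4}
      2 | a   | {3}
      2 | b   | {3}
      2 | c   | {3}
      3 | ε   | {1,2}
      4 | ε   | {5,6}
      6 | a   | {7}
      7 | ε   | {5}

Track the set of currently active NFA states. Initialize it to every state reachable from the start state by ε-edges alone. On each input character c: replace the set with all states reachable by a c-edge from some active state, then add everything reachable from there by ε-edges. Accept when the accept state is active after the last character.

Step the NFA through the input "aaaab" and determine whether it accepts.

Answer: ACCEPT

Steps:
S₀ = ε-closure({0}) = {0,2}
'a' @ 1: {1,2,3,4,5,6}  ✓accept
'a' @ 2: {1,2,3,4,5,6,7}  ✓accept
'a' @ 3: {1,2,3,4,5,6,7}  ✓accept
'a' @ 4: {1,2,3,4,5,6,7}  ✓accept
'b' @ 5: {1,2,3,4,5,6}  ✓accept
end set {1,2,3,4,5,6} — state 5 in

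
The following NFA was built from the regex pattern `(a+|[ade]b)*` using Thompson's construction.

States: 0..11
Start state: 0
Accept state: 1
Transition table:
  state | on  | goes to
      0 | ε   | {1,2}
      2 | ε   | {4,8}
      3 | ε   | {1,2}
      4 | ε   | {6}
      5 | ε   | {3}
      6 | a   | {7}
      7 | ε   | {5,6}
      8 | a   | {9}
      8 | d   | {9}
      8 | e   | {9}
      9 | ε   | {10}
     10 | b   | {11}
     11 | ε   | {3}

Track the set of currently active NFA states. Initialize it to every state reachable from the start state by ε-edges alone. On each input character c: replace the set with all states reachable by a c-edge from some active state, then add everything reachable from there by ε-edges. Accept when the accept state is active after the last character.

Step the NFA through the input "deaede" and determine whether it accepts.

initial (ε-close {0}): {0,1,2,4,6,8}
'd' @ 1: {9,10}
'e' @ 2: {}  — state set empty
rest 'aede' ignored (set empty)
after full input: {}  (accept=1 not in)

Answer: REJECT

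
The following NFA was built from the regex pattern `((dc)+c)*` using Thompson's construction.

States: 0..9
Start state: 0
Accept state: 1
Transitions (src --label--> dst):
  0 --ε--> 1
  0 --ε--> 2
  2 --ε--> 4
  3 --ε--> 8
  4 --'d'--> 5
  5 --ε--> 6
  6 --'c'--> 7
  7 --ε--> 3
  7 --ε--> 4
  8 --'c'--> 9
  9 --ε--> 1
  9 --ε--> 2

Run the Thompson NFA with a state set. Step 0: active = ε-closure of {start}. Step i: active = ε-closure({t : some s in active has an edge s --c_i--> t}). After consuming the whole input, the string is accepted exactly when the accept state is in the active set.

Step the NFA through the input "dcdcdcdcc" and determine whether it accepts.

start: ε-closure({0}) = {0,1,2,4}
'd' @ 1: {5,6}
'c' @ 2: {3,4,7,8}
'd' @ 3: {5,6}
'c' @ 4: {3,4,7,8}
'd' @ 5: {5,6}
'c' @ 6: {3,4,7,8}
'd' @ 7: {5,6}
'c' @ 8: {3,4,7,8}
'c' @ 9: {1,2,4,9}  [accepting]
end set {1,2,4,9} — state 1 in

Answer: ACCEPT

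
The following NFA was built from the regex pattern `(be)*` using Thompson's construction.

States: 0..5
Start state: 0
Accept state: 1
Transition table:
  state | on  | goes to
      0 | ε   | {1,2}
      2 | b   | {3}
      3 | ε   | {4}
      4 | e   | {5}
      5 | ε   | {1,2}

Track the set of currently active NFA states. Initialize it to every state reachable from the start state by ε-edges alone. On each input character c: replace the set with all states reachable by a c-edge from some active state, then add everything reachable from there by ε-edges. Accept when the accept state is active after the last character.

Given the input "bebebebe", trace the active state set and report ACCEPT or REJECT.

Answer: ACCEPT

Trace:
initial (ε-close {0}): {0,1,2}
'b' @ 1: {3,4}
'e' @ 2: {1,2,5}  [accepting]
'b' @ 3: {3,4}
'e' @ 4: {1,2,5}  [accepting]
'b' @ 5: {3,4}
'e' @ 6: {1,2,5}  [accepting]
'b' @ 7: {3,4}
'e' @ 8: {1,2,5}  [accepting]
end set {1,2,5} — state 1 in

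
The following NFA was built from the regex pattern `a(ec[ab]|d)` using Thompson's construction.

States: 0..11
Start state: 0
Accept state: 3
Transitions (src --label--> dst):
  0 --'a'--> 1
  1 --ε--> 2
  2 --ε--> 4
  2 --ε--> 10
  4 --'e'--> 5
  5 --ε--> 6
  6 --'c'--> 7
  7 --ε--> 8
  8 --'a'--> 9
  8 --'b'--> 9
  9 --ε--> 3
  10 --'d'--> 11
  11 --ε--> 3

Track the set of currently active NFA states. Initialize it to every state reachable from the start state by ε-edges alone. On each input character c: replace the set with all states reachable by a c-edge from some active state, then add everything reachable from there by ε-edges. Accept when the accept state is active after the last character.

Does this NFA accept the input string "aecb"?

Answer: ACCEPT

Trace:
start: ε-closure({0}) = {0}
'a' @ 1: {1,2,4,10}
'e' @ 2: {5,6}
'c' @ 3: {7,8}
'b' @ 4: {3,9}  [accepting]
end set {3,9} — state 3 in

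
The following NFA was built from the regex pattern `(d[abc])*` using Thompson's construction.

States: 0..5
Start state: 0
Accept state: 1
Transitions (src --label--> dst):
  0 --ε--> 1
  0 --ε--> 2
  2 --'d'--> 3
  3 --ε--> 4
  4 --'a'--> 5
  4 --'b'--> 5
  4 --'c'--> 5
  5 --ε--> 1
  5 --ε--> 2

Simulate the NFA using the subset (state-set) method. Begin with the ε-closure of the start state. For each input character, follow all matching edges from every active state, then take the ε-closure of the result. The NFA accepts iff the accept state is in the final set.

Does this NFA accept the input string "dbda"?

Answer: ACCEPT

Trace:
initial (ε-close {0}): {0,1,2}
'd' @ 1: {3,4}
'b' @ 2: {1,2,5}  (accept∈set)
'd' @ 3: {3,4}
'a' @ 4: {1,2,5}  (accept∈set)
end set {1,2,5} — state 1 in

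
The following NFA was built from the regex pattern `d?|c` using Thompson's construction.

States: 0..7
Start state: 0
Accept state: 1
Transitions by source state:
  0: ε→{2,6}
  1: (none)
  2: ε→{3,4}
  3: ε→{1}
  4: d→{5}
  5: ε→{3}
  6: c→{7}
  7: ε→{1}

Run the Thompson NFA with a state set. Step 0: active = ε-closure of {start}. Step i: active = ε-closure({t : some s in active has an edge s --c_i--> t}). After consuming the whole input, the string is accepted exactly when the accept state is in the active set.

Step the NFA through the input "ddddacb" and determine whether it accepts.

Answer: REJECT

Steps:
S₀ = ε-closure({0}) = {0,1,2,3,4,6}
'd' @ 1: {1,3,5}  (accept∈set)
'd' @ 2: {}  — state set empty
rest 'ddacb' ignored (set empty)
after full input: {}  (accept=1 not in)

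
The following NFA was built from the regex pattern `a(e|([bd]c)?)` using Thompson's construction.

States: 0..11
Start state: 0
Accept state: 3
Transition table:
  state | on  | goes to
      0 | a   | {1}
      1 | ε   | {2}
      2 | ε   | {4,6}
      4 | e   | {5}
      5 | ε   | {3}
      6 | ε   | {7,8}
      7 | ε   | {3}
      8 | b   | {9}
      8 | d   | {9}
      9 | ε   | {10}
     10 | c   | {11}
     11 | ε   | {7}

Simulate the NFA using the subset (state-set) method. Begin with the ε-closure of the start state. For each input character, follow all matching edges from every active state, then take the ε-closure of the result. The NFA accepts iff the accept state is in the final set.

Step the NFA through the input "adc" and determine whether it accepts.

start: ε-closure({0}) = {0}
'a' @ 1: {1,2,3,4,6,7,8}  [accepting]
'd' @ 2: {9,10}
'c' @ 3: {3,7,11}  [accepting]
after full input: {3,7,11}  (accept=3 in)

Answer: ACCEPT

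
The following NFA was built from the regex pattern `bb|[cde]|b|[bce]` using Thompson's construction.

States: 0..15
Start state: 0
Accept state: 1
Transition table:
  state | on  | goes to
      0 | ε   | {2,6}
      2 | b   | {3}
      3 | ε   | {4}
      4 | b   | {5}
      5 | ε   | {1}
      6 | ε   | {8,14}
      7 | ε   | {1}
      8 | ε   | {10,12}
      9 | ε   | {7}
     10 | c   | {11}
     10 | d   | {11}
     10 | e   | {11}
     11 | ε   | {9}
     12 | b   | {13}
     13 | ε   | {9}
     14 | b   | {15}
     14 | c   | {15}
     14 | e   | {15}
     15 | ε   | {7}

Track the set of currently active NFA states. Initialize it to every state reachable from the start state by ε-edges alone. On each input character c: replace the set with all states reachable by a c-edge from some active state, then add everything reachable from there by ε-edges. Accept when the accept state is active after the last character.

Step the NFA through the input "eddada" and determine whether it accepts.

start: ε-closure({0}) = {0,2,6,8,10,12,14}
'e' @ 1: {1,7,9,11,15}  ✓accept
'd' @ 2: {}  — state set empty
rest 'dada' ignored (set empty)
final: {}; accept 1 not in set

Answer: REJECT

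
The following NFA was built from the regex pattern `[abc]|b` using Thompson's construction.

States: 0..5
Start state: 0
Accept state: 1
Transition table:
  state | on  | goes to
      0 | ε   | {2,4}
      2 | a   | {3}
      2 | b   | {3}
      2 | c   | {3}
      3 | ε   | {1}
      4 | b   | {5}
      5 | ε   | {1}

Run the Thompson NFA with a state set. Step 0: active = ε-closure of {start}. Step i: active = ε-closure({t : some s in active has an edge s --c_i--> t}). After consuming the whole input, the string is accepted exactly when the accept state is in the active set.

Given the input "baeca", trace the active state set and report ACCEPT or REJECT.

initial (ε-close {0}): {0,2,4}
'b' @ 1: {1,3,5}  [accepting]
'a' @ 2: {}  — state set empty
rest 'eca' ignored (set empty)
after full input: {}  (accept=1 not in)

Answer: REJECT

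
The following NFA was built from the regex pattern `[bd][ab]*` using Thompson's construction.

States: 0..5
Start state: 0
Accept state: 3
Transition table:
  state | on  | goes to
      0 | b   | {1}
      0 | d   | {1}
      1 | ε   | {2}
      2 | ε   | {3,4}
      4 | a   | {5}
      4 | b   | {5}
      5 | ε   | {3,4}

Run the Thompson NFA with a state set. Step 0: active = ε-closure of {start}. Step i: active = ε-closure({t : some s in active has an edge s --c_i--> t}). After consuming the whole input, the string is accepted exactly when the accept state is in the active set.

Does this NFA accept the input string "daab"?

start: ε-closure({0}) = {0}
'd' @ 1: {1,2,3,4}  (accept∈set)
'a' @ 2: {3,4,5}  (accept∈set)
'a' @ 3: {3,4,5}  (accept∈set)
'b' @ 4: {3,4,5}  (accept∈set)
final: {3,4,5}; accept 3 in set

Answer: ACCEPT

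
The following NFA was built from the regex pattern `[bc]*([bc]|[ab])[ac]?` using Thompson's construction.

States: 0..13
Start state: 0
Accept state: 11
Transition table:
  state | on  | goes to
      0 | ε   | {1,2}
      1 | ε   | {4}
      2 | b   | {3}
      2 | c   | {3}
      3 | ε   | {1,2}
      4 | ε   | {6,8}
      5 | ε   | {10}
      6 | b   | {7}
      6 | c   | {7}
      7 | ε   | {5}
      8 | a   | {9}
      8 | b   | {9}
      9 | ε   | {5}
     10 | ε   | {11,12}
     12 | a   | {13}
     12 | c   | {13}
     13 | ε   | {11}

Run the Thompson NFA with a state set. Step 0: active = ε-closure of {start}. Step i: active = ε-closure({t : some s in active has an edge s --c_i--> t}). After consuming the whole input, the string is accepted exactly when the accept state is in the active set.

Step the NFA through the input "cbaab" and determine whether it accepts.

Answer: REJECT

Derivation:
initial (ε-close {0}): {0,1,2,4,6,8}
'c' @ 1: {1,2,3,4,5,6,7,8,10,11,12}  (accept∈set)
'b' @ 2: {1,2,3,4,5,6,7,8,9,10,11,12}  (accept∈set)
'a' @ 3: {5,9,10,11,12,13}  (accept∈set)
'a' @ 4: {11,13}  (accept∈set)
'b' @ 5: {}  — state set empty
end set {} — state 11 not in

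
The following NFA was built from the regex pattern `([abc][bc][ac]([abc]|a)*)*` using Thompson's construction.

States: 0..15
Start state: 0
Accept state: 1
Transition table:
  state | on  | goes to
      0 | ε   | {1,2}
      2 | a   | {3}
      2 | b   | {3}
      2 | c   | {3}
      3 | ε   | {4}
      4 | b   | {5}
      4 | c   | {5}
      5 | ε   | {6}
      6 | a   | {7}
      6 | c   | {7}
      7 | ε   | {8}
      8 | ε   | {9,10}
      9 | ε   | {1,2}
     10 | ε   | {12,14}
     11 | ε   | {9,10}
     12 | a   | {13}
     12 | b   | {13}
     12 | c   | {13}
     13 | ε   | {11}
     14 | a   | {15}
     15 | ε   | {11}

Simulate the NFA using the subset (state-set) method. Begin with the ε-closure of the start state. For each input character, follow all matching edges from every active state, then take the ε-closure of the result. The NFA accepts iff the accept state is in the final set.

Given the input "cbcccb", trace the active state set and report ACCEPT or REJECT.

Answer: ACCEPT

Derivation:
start: ε-closure({0}) = {0,1,2}
'c' @ 1: {3,4}
'b' @ 2: {5,6}
'c' @ 3: {1,2,7,8,9,10,12,14}  (accept∈set)
'c' @ 4: {1,2,3,4,9,10,11,12,13,14}  (accept∈set)
'c' @ 5: {1,2,3,4,5,6,9,10,11,12,13,14}  (accept∈set)
'b' @ 6: {1,2,3,4,5,6,9,10,11,12,13,14}  (accept∈set)
after full input: {1,2,3,4,5,6,9,10,11,12,13,14}  (accept=1 in)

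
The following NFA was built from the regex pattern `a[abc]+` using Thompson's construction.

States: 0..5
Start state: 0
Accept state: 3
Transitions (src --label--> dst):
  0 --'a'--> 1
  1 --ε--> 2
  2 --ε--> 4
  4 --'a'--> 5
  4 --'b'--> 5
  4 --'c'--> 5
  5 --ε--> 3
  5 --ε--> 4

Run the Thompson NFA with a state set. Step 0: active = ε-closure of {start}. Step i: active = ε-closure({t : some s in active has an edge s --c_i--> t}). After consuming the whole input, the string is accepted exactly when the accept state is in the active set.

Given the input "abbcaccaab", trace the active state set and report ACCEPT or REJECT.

S₀ = ε-closure({0}) = {0}
'a' @ 1: {1,2,4}
'b' @ 2: {3,4,5}  [accepting]
'b' @ 3: {3,4,5}  [accepting]
'c' @ 4: {3,4,5}  [accepting]
'a' @ 5: {3,4,5}  [accepting]
'c' @ 6: {3,4,5}  [accepting]
'c' @ 7: {3,4,5}  [accepting]
'a' @ 8: {3,4,5}  [accepting]
'a' @ 9: {3,4,5}  [accepting]
'b' @ 10: {3,4,5}  [accepting]
end set {3,4,5} — state 3 in

Answer: ACCEPT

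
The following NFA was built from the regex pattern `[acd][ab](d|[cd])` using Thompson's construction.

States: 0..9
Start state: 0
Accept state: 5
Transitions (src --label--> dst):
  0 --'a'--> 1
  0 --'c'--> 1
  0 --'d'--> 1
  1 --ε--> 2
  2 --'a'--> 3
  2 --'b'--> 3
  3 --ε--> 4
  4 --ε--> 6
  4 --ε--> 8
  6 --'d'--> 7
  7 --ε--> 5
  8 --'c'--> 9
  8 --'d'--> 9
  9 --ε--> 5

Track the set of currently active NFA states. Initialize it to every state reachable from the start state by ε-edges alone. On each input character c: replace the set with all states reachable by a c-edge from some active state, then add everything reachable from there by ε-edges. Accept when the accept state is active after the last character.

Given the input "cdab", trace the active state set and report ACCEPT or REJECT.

initial (ε-close {0}): {0}
'c' @ 1: {1,2}
'd' @ 2: {}  — state set empty
rest 'ab' ignored (set empty)
end set {} — state 5 not in

Answer: REJECT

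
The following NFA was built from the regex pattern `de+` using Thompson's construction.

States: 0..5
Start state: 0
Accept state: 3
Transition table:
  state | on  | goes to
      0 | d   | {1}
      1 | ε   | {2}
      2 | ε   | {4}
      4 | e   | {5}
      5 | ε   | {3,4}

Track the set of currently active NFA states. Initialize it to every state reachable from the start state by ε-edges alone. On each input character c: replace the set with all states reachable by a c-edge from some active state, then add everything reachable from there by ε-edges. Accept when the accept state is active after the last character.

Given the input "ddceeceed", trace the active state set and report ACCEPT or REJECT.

S₀ = ε-closure({0}) = {0}
'd' @ 1: {1,2,4}
'd' @ 2: {}  — state set empty
rest 'ceeceed' ignored (set empty)
end set {} — state 3 not in

Answer: REJECT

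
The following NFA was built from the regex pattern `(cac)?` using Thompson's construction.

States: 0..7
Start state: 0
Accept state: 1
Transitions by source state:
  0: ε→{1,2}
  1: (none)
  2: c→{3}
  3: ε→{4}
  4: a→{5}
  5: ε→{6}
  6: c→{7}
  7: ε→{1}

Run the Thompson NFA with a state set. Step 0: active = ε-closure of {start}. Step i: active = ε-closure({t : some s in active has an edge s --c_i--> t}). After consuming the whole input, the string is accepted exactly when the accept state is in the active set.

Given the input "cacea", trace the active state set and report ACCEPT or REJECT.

S₀ = ε-closure({0}) = {0,1,2}
'c' @ 1: {3,4}
'a' @ 2: {5,6}
'c' @ 3: {1,7}  [accepting]
'e' @ 4: {}  — dead — no transitions
rest 'a' ignored (set empty)
end set {} — state 1 not in

Answer: REJECT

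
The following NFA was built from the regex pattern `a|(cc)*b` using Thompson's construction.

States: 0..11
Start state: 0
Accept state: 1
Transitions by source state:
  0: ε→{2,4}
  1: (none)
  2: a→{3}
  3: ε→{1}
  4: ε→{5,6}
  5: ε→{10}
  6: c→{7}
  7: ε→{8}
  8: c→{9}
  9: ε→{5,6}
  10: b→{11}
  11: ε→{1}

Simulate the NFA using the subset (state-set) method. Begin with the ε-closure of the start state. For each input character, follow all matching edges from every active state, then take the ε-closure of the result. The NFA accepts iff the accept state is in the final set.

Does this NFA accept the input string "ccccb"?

Answer: ACCEPT

Derivation:
start: ε-closure({0}) = {0,2,4,5,6,10}
'c' @ 1: {7,8}
'c' @ 2: {5,6,9,10}
'c' @ 3: {7,8}
'c' @ 4: {5,6,9,10}
'b' @ 5: {1,11}  [accepting]
end set {1,11} — state 1 in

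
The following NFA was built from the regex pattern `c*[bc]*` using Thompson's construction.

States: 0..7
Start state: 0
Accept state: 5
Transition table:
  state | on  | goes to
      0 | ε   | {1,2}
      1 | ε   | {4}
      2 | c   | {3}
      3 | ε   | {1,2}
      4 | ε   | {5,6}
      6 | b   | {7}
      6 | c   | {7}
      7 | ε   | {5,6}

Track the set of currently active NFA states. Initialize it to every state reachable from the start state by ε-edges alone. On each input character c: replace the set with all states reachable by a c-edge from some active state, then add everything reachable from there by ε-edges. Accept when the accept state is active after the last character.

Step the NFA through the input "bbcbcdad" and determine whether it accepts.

Answer: REJECT

Derivation:
initial (ε-close {0}): {0,1,2,4,5,6}
'b' @ 1: {5,6,7}  [accepting]
'b' @ 2: {5,6,7}  [accepting]
'c' @ 3: {5,6,7}  [accepting]
'b' @ 4: {5,6,7}  [accepting]
'c' @ 5: {5,6,7}  [accepting]
'd' @ 6: {}  — state set empty
rest 'ad' ignored (set empty)
end set {} — state 5 not in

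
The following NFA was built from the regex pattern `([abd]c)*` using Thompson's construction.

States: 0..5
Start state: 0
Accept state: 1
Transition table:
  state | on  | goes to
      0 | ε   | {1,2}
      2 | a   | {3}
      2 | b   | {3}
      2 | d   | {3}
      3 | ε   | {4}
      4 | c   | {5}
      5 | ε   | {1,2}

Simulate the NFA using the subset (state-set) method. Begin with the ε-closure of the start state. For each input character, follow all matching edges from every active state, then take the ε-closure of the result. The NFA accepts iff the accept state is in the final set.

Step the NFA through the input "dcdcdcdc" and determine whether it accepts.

initial (ε-close {0}): {0,1,2}
'd' @ 1: {3,4}
'c' @ 2: {1,2,5}  ✓accept
'd' @ 3: {3,4}
'c' @ 4: {1,2,5}  ✓accept
'd' @ 5: {3,4}
'c' @ 6: {1,2,5}  ✓accept
'd' @ 7: {3,4}
'c' @ 8: {1,2,5}  ✓accept
after full input: {1,2,5}  (accept=1 in)

Answer: ACCEPT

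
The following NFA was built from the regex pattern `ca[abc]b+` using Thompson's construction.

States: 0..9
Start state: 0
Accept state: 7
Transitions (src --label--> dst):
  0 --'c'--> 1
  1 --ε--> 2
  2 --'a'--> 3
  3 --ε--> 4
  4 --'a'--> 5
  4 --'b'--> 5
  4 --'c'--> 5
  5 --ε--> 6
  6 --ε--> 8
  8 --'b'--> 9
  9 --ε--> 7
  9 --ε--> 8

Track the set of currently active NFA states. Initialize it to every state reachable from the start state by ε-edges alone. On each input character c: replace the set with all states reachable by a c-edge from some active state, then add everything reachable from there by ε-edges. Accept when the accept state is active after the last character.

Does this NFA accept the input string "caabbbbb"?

S₀ = ε-closure({0}) = {0}
'c' @ 1: {1,2}
'a' @ 2: {3,4}
'a' @ 3: {5,6,8}
'b' @ 4: {7,8,9}  [accepting]
'b' @ 5: {7,8,9}  [accepting]
'b' @ 6: {7,8,9}  [accepting]
'b' @ 7: {7,8,9}  [accepting]
'b' @ 8: {7,8,9}  [accepting]
after full input: {7,8,9}  (accept=7 in)

Answer: ACCEPT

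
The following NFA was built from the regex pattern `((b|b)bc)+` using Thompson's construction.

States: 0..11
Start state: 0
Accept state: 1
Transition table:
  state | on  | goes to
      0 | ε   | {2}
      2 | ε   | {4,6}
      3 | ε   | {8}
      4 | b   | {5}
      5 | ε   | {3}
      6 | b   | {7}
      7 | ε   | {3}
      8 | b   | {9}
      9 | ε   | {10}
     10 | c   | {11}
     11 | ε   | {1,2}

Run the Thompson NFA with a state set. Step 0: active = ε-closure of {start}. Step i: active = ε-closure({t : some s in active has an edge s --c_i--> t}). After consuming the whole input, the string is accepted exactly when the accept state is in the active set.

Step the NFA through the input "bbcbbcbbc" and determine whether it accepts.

start: ε-closure({0}) = {0,2,4,6}
'b' @ 1: {3,5,7,8}
'b' @ 2: {9,10}
'c' @ 3: {1,2,4,6,11}  ✓accept
'b' @ 4: {3,5,7,8}
'b' @ 5: {9,10}
'c' @ 6: {1,2,4,6,11}  ✓accept
'b' @ 7: {3,5,7,8}
'b' @ 8: {9,10}
'c' @ 9: {1,2,4,6,11}  ✓accept
after full input: {1,2,4,6,11}  (accept=1 in)

Answer: ACCEPT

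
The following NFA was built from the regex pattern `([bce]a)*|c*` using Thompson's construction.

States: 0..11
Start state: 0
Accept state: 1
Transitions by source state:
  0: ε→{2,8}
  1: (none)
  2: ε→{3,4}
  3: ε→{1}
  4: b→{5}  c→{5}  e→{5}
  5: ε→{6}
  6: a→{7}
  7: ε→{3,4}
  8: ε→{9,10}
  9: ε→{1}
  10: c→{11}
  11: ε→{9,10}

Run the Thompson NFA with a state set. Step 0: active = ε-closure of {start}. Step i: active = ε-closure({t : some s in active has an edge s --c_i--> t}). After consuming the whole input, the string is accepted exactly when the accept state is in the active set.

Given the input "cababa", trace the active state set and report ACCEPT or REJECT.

S₀ = ε-closure({0}) = {0,1,2,3,4,8,9,10}
'c' @ 1: {1,5,6,9,10,11}  [accepting]
'a' @ 2: {1,3,4,7}  [accepting]
'b' @ 3: {5,6}
'a' @ 4: {1,3,4,7}  [accepting]
'b' @ 5: {5,6}
'a' @ 6: {1,3,4,7}  [accepting]
final: {1,3,4,7}; accept 1 in set

Answer: ACCEPT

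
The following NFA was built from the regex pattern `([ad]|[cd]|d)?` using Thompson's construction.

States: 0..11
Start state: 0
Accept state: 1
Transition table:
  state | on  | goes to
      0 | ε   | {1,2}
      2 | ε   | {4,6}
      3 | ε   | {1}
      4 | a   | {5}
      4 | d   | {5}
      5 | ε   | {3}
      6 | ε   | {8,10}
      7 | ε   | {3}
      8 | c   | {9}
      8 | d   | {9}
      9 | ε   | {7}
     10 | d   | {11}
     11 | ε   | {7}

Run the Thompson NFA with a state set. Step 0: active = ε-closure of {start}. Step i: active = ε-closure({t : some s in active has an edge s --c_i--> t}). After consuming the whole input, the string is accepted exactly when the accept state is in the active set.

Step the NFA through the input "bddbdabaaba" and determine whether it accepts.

Answer: REJECT

Steps:
initial (ε-close {0}): {0,1,2,4,6,8,10}
'b' @ 1: {}  — state set empty
rest 'ddbdabaaba' ignored (set empty)
final: {}; accept 1 not in set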